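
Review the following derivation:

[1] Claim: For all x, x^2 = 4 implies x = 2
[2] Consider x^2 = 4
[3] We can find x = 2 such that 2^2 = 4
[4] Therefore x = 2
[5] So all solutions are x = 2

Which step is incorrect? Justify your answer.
Step 4: Therefore x = 2

Step 4 incorrectly concludes that x = 2 is the only solution. The proof shows that x = 2 is A solution (existence), but does not show it is the ONLY solution (uniqueness). In fact, x = -2 is also a solution since (-2)^2 = 4. Finding one solution doesn't prove there are no others.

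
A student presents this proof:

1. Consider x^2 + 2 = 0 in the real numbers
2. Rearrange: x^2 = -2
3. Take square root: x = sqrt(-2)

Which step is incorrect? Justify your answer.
Step 3: Take square root: x = sqrt(-2)

Step 3 takes the square root of -2, which is negative. In the real number system, the square root of a negative number is undefined. The equation x^2 + 2 = 0 has no real solutions. Square roots of negative numbers only exist in the complex numbers.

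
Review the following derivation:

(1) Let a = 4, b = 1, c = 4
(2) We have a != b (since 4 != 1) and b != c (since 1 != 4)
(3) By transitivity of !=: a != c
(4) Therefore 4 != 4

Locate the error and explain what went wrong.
Step 3: By transitivity of !=: a != c

Step 3 incorrectly applies transitivity to the '!=' relation. Transitivity states: if a R b and b R c, then a R c. However, '!=' is not transitive. Counterexample: 4 != 1 and 1 != 4, but 4 = 4 (both equal 4). Transitivity holds for relations like <, <=, =, but not for !=.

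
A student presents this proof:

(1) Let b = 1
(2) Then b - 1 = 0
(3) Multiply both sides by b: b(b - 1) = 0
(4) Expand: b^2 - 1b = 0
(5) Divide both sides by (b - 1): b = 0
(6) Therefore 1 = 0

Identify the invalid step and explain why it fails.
Step 5: Divide both sides by (b - 1): b = 0

Step 5 divides both sides by (b - 1). However, since b = 1, we have (b - 1) = 0. Division by zero is undefined, making this step invalid.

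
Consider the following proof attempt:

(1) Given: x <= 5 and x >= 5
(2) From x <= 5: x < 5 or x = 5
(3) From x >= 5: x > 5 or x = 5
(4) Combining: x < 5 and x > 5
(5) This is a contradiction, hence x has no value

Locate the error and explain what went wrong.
Step 4: Combining: x < 5 and x > 5

Step 4 incorrectly combines the conditions. From x <= 5 and x >= 5, the intersection is x = 5. The error treats the 'or' cases as 'and' requirements. The correct conclusion is that x = 5 is the unique solution, not that no solution exists.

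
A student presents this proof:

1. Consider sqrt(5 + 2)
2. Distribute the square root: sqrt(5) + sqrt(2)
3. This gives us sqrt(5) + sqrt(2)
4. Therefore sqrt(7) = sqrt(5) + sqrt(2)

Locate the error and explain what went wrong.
Step 2: Distribute the square root: sqrt(5) + sqrt(2)

Step 2 incorrectly 'distributes' the square root over addition. The square root function does not distribute: sqrt(a + b) ≠ sqrt(a) + sqrt(b). In fact, sqrt(5 + 2) = sqrt(7) ≈ 2.6458, while sqrt(5) + sqrt(2) ≈ 3.6503.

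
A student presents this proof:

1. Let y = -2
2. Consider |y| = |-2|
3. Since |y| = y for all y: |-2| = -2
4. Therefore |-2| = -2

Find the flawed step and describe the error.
Step 3: Since |y| = y for all y: |-2| = -2

Step 3 incorrectly states that |y| = y for all y. The correct definition is |y| = y when y >= 0, and |y| = -y when y < 0. Since -2 < 0, we have |-2| = -(-2) = 2, not -2.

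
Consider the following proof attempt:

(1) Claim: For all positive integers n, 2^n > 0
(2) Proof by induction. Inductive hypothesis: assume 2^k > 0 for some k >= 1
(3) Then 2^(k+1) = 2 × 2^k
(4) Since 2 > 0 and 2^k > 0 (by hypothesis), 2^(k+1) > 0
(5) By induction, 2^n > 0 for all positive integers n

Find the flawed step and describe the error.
Step 5: By induction, 2^n > 0 for all positive integers n

Step 5 concludes the proof by induction, but no base case was ever established. A valid induction proof requires: (1) a base case proving 2^1 > 0, and (2) an inductive step showing IF 2^k > 0 THEN 2^(k+1) > 0. Steps 2-4 correctly establish the inductive step, but without the base case the conclusion in step 5 does not follow.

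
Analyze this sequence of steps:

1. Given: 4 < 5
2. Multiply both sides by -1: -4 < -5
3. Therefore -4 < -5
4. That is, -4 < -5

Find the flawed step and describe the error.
Step 2: Multiply both sides by -1: -4 < -5

Step 2 multiplies both sides by -1 but fails to reverse the inequality sign. When multiplying (or dividing) an inequality by a negative number, the direction must be reversed. Since 4 < 5, we should get -4 > -5, i.e., -4 > -5.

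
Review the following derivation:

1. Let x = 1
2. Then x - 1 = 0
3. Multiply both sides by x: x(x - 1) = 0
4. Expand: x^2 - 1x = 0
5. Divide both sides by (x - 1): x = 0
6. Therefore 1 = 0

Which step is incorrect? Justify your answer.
Step 5: Divide both sides by (x - 1): x = 0

Step 5 divides both sides by (x - 1). However, since x = 1, we have (x - 1) = 0. Division by zero is undefined, making this step invalid.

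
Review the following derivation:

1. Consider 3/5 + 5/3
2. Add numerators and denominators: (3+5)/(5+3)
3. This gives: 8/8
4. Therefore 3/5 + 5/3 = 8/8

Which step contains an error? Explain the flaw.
Step 2: Add numerators and denominators: (3+5)/(5+3)

Step 2 incorrectly adds fractions by separately adding numerators and denominators. This is wrong. The correct method requires a common denominator: 3/5 + 5/3 = (3×3 + 5×5)/(5×3) = 34/15 = 34/15. The method used gives 8/8, which is different.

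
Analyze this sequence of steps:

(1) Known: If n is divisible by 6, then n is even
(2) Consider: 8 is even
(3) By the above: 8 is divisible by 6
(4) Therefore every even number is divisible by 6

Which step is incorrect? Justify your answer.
Step 3: By the above: 8 is divisible by 6

Step 3 commits the fallacy of affirming the consequent. The known fact 'divisible by 6 → even' does NOT imply 'even → divisible by 6'. That would be the converse, which is false. For example, 8 is even but 8 ÷ 6 = 1.33, which is not an integer.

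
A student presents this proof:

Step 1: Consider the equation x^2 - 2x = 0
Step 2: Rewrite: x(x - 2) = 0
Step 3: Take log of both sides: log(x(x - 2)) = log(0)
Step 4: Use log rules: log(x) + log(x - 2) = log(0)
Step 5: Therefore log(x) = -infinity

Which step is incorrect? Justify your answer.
Step 3: Take log of both sides: log(x(x - 2)) = log(0)

Step 3 takes the logarithm of both sides, resulting in log(0) on the right side. The logarithm is only defined for positive numbers; log(0) is undefined (approaches negative infinity). This operation is invalid.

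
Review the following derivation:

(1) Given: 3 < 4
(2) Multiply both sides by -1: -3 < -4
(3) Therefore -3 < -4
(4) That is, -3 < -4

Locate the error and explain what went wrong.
Step 2: Multiply both sides by -1: -3 < -4

Step 2 multiplies both sides by -1 but fails to reverse the inequality sign. When multiplying (or dividing) an inequality by a negative number, the direction must be reversed. Since 3 < 4, we should get -3 > -4, i.e., -3 > -4.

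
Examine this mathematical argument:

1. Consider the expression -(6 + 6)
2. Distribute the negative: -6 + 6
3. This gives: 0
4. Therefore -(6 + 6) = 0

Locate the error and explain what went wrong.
Step 2: Distribute the negative: -6 + 6

Step 2 incorrectly distributes the negative sign. The correct distribution is -(6 + 6) = -6 - 6 = -12. The negative must be applied to both terms, not just the first. The error treats -(6 + 6) as -6 + 6, which equals 0 instead of -12.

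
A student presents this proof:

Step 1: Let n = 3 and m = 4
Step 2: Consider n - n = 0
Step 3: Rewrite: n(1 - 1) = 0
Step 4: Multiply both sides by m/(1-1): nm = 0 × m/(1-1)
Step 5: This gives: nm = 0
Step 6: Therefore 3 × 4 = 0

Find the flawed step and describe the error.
Step 4: Multiply both sides by m/(1-1): nm = 0 × m/(1-1)

Step 4 multiplies both sides by m/(1-1). However, 1-1 = 0, so this is multiplication by m/0, which is undefined. We cannot multiply by an undefined expression.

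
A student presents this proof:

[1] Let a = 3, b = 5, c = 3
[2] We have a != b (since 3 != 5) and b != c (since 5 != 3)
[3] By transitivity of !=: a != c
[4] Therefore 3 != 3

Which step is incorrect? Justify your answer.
Step 3: By transitivity of !=: a != c

Step 3 incorrectly applies transitivity to the '!=' relation. Transitivity states: if a R b and b R c, then a R c. However, '!=' is not transitive. Counterexample: 3 != 5 and 5 != 3, but 3 = 3 (both equal 3). Transitivity holds for relations like <, <=, =, but not for !=.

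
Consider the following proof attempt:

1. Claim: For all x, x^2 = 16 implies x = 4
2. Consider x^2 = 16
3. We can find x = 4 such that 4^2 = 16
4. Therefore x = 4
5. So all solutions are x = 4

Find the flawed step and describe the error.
Step 4: Therefore x = 4

Step 4 incorrectly concludes that x = 4 is the only solution. The proof shows that x = 4 is A solution (existence), but does not show it is the ONLY solution (uniqueness). In fact, x = -4 is also a solution since (-4)^2 = 16. Finding one solution doesn't prove there are no others.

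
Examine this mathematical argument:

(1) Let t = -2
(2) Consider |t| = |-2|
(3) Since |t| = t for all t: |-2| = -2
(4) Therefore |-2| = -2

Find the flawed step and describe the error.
Step 3: Since |t| = t for all t: |-2| = -2

Step 3 incorrectly states that |t| = t for all t. The correct definition is |t| = t when t >= 0, and |t| = -t when t < 0. Since -2 < 0, we have |-2| = -(-2) = 2, not -2.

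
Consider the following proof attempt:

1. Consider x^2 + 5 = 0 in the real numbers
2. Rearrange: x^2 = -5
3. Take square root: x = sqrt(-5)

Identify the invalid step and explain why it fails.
Step 3: Take square root: x = sqrt(-5)

Step 3 takes the square root of -5, which is negative. In the real number system, the square root of a negative number is undefined. The equation x^2 + 5 = 0 has no real solutions. Square roots of negative numbers only exist in the complex numbers.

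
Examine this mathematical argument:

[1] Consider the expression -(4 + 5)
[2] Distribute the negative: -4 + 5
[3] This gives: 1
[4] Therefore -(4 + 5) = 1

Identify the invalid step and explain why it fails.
Step 2: Distribute the negative: -4 + 5

Step 2 incorrectly distributes the negative sign. The correct distribution is -(4 + 5) = -4 - 5 = -9. The negative must be applied to both terms, not just the first. The error treats -(4 + 5) as -4 + 5, which equals 1 instead of -9.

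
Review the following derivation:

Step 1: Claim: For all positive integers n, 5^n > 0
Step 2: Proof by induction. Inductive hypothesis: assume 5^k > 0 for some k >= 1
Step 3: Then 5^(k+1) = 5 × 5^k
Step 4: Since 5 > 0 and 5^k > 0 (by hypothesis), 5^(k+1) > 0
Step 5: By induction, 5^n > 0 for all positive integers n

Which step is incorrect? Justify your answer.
Step 5: By induction, 5^n > 0 for all positive integers n

Step 5 concludes the proof by induction, but no base case was ever established. A valid induction proof requires: (1) a base case proving 5^1 > 0, and (2) an inductive step showing IF 5^k > 0 THEN 5^(k+1) > 0. Steps 2-4 correctly establish the inductive step, but without the base case the conclusion in step 5 does not follow.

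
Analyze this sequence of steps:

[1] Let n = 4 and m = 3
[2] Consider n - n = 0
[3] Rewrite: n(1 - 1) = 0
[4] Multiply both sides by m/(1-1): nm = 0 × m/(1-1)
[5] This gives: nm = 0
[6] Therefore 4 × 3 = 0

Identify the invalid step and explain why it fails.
Step 4: Multiply both sides by m/(1-1): nm = 0 × m/(1-1)

Step 4 multiplies both sides by m/(1-1). However, 1-1 = 0, so this is multiplication by m/0, which is undefined. We cannot multiply by an undefined expression.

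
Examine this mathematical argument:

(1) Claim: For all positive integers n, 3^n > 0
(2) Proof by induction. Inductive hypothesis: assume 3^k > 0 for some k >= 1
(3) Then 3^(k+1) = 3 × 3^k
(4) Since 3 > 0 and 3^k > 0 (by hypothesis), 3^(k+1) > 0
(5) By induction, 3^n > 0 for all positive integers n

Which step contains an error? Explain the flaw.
Step 5: By induction, 3^n > 0 for all positive integers n

Step 5 concludes the proof by induction, but no base case was ever established. A valid induction proof requires: (1) a base case proving 3^1 > 0, and (2) an inductive step showing IF 3^k > 0 THEN 3^(k+1) > 0. Steps 2-4 correctly establish the inductive step, but without the base case the conclusion in step 5 does not follow.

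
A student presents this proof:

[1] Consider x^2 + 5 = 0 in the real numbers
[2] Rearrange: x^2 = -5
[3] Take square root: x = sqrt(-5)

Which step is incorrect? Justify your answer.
Step 3: Take square root: x = sqrt(-5)

Step 3 takes the square root of -5, which is negative. In the real number system, the square root of a negative number is undefined. The equation x^2 + 5 = 0 has no real solutions. Square roots of negative numbers only exist in the complex numbers.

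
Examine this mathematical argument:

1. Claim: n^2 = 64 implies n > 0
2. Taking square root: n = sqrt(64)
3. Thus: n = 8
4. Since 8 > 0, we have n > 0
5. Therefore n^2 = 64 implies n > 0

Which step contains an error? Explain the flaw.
Step 2: Taking square root: n = sqrt(64)

Step 2 takes the square root and assumes the positive root only. The equation n^2 = 64 actually has two solutions: n = 8 and n = -8. The proof silently assumes n > 0 without justification, then uses this assumption to conclude n > 0, which is circular. The counterexample n = -8 shows the claim is false.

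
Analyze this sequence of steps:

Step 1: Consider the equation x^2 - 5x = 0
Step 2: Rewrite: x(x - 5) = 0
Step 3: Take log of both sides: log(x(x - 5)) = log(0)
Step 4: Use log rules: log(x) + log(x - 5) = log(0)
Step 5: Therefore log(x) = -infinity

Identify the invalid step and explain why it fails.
Step 3: Take log of both sides: log(x(x - 5)) = log(0)

Step 3 takes the logarithm of both sides, resulting in log(0) on the right side. The logarithm is only defined for positive numbers; log(0) is undefined (approaches negative infinity). This operation is invalid.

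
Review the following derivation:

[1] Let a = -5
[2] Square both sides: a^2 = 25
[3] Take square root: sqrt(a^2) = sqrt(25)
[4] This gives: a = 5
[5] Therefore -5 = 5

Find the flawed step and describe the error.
Step 4: This gives: a = 5

Step 4 incorrectly states that sqrt(a^2) = a. The correct identity is sqrt(a^2) = |a|. Since a = -5 < 0, we have sqrt(a^2) = |-5| = 5, not a = -5.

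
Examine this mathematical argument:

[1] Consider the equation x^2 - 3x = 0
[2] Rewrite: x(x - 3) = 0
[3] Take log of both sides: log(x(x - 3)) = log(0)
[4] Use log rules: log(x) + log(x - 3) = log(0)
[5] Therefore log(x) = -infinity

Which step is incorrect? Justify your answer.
Step 3: Take log of both sides: log(x(x - 3)) = log(0)

Step 3 takes the logarithm of both sides, resulting in log(0) on the right side. The logarithm is only defined for positive numbers; log(0) is undefined (approaches negative infinity). This operation is invalid.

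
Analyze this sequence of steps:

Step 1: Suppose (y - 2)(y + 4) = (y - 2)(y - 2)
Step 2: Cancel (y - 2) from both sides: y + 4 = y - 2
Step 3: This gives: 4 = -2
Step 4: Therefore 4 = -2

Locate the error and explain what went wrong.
Step 2: Cancel (y - 2) from both sides: y + 4 = y - 2

Step 2 cancels (y - 2) from both sides. This is only valid if (y - 2) ≠ 0, i.e., y ≠ 2. When y = 2, both sides equal zero regardless of the other factors. The correct approach requires considering y = 2 as a separate case.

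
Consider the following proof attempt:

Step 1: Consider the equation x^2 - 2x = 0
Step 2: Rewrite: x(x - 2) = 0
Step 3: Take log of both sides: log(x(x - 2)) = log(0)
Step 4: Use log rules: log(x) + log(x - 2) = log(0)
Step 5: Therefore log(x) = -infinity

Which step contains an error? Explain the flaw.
Step 3: Take log of both sides: log(x(x - 2)) = log(0)

Step 3 takes the logarithm of both sides, resulting in log(0) on the right side. The logarithm is only defined for positive numbers; log(0) is undefined (approaches negative infinity). This operation is invalid.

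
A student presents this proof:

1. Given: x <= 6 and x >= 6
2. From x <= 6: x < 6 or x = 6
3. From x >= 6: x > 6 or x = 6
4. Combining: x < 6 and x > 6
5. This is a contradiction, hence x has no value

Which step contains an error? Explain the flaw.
Step 4: Combining: x < 6 and x > 6

Step 4 incorrectly combines the conditions. From x <= 6 and x >= 6, the intersection is x = 6. The error treats the 'or' cases as 'and' requirements. The correct conclusion is that x = 6 is the unique solution, not that no solution exists.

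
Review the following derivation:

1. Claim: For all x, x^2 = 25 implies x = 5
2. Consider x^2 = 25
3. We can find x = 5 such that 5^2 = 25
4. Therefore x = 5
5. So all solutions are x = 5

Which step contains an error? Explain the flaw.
Step 4: Therefore x = 5

Step 4 incorrectly concludes that x = 5 is the only solution. The proof shows that x = 5 is A solution (existence), but does not show it is the ONLY solution (uniqueness). In fact, x = -5 is also a solution since (-5)^2 = 25. Finding one solution doesn't prove there are no others.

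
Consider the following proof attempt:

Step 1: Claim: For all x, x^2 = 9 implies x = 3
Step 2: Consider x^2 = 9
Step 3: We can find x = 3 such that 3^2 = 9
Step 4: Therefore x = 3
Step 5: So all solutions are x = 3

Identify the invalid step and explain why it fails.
Step 4: Therefore x = 3

Step 4 incorrectly concludes that x = 3 is the only solution. The proof shows that x = 3 is A solution (existence), but does not show it is the ONLY solution (uniqueness). In fact, x = -3 is also a solution since (-3)^2 = 9. Finding one solution doesn't prove there are no others.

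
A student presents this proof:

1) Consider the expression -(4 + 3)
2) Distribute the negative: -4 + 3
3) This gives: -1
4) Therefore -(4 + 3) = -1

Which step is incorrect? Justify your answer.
Step 2: Distribute the negative: -4 + 3

Step 2 incorrectly distributes the negative sign. The correct distribution is -(4 + 3) = -4 - 3 = -7. The negative must be applied to both terms, not just the first. The error treats -(4 + 3) as -4 + 3, which equals -1 instead of -7.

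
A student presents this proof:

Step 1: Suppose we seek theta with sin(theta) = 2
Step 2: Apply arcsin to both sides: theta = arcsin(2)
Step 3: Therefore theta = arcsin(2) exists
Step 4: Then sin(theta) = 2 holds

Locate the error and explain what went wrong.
Step 2: Apply arcsin to both sides: theta = arcsin(2)

Step 2 applies arcsin to 2. However, arcsin(x) is only defined for x in [-1, 1] because sin(theta) can only produce values in that range. Since |2| > 1, arcsin(2) is undefined. There is no angle whose sine equals 2.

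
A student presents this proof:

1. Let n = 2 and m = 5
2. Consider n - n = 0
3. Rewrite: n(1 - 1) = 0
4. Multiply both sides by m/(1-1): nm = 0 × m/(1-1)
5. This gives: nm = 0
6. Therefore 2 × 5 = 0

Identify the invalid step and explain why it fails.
Step 4: Multiply both sides by m/(1-1): nm = 0 × m/(1-1)

Step 4 multiplies both sides by m/(1-1). However, 1-1 = 0, so this is multiplication by m/0, which is undefined. We cannot multiply by an undefined expression.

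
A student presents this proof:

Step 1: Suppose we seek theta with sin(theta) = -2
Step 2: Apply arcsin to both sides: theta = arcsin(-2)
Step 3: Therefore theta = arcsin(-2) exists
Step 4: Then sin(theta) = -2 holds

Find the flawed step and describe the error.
Step 2: Apply arcsin to both sides: theta = arcsin(-2)

Step 2 applies arcsin to -2. However, arcsin(x) is only defined for x in [-1, 1] because sin(theta) can only produce values in that range. Since |-2| > 1, arcsin(-2) is undefined. There is no angle whose sine equals -2.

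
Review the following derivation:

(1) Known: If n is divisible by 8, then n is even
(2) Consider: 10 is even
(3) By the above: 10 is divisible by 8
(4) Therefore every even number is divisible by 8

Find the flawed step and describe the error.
Step 3: By the above: 10 is divisible by 8

Step 3 commits the fallacy of affirming the consequent. The known fact 'divisible by 8 → even' does NOT imply 'even → divisible by 8'. That would be the converse, which is false. For example, 10 is even but 10 ÷ 8 = 1.25, which is not an integer.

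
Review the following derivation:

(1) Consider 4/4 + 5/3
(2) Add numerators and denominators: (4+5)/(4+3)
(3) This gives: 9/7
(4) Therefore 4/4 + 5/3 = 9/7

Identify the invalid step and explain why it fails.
Step 2: Add numerators and denominators: (4+5)/(4+3)

Step 2 incorrectly adds fractions by separately adding numerators and denominators. This is wrong. The correct method requires a common denominator: 4/4 + 5/3 = (4×3 + 5×4)/(4×3) = 32/12 = 8/3. The method used gives 9/7, which is different.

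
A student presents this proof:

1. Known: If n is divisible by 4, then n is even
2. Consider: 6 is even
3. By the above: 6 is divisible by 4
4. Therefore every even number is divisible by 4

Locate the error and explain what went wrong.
Step 3: By the above: 6 is divisible by 4

Step 3 commits the fallacy of affirming the consequent. The known fact 'divisible by 4 → even' does NOT imply 'even → divisible by 4'. That would be the converse, which is false. For example, 6 is even but 6 ÷ 4 = 1.50, which is not an integer.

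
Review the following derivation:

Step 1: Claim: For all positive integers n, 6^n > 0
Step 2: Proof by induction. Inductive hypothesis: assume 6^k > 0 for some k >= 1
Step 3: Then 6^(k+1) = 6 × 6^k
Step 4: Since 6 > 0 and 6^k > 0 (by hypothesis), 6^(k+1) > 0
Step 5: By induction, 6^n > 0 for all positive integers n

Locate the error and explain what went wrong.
Step 5: By induction, 6^n > 0 for all positive integers n

Step 5 concludes the proof by induction, but no base case was ever established. A valid induction proof requires: (1) a base case proving 6^1 > 0, and (2) an inductive step showing IF 6^k > 0 THEN 6^(k+1) > 0. Steps 2-4 correctly establish the inductive step, but without the base case the conclusion in step 5 does not follow.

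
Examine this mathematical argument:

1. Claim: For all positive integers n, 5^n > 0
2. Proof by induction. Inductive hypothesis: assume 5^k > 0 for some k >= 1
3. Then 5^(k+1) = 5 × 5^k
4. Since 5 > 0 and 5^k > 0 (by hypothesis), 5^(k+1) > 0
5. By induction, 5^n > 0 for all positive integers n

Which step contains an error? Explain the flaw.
Step 5: By induction, 5^n > 0 for all positive integers n

Step 5 concludes the proof by induction, but no base case was ever established. A valid induction proof requires: (1) a base case proving 5^1 > 0, and (2) an inductive step showing IF 5^k > 0 THEN 5^(k+1) > 0. Steps 2-4 correctly establish the inductive step, but without the base case the conclusion in step 5 does not follow.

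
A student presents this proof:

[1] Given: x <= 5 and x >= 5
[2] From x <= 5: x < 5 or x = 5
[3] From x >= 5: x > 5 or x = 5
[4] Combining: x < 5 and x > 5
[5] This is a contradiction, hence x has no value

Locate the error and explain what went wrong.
Step 4: Combining: x < 5 and x > 5

Step 4 incorrectly combines the conditions. From x <= 5 and x >= 5, the intersection is x = 5. The error treats the 'or' cases as 'and' requirements. The correct conclusion is that x = 5 is the unique solution, not that no solution exists.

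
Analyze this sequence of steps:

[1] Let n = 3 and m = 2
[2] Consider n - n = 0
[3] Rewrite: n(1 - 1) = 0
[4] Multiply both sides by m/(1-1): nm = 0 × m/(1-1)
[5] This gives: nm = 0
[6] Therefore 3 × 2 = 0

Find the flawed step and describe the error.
Step 4: Multiply both sides by m/(1-1): nm = 0 × m/(1-1)

Step 4 multiplies both sides by m/(1-1). However, 1-1 = 0, so this is multiplication by m/0, which is undefined. We cannot multiply by an undefined expression.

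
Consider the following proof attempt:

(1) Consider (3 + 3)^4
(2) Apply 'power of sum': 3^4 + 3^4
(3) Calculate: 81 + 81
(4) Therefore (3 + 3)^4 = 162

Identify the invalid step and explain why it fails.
Step 2: Apply 'power of sum': 3^4 + 3^4

Step 2 incorrectly applies a non-existent rule '(a+b)^n = a^n + b^n'. This is false in general. The correct expansion uses the binomial theorem. The actual value is (3 + 3)^4 = 6^4 = 1296, not 162.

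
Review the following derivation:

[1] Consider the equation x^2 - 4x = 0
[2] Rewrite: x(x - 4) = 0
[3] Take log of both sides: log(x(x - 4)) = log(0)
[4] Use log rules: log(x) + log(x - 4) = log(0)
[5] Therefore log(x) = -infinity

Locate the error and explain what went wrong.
Step 3: Take log of both sides: log(x(x - 4)) = log(0)

Step 3 takes the logarithm of both sides, resulting in log(0) on the right side. The logarithm is only defined for positive numbers; log(0) is undefined (approaches negative infinity). This operation is invalid.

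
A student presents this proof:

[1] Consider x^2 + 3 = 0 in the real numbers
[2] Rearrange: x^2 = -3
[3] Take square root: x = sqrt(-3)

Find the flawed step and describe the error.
Step 3: Take square root: x = sqrt(-3)

Step 3 takes the square root of -3, which is negative. In the real number system, the square root of a negative number is undefined. The equation x^2 + 3 = 0 has no real solutions. Square roots of negative numbers only exist in the complex numbers.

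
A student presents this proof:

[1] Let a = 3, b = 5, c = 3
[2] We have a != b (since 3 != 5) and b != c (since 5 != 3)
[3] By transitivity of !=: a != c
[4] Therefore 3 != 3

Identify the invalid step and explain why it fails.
Step 3: By transitivity of !=: a != c

Step 3 incorrectly applies transitivity to the '!=' relation. Transitivity states: if a R b and b R c, then a R c. However, '!=' is not transitive. Counterexample: 3 != 5 and 5 != 3, but 3 = 3 (both equal 3). Transitivity holds for relations like <, <=, =, but not for !=.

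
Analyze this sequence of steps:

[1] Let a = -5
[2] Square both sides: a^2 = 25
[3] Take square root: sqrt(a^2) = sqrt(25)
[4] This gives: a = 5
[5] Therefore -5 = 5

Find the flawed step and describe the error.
Step 4: This gives: a = 5

Step 4 incorrectly states that sqrt(a^2) = a. The correct identity is sqrt(a^2) = |a|. Since a = -5 < 0, we have sqrt(a^2) = |-5| = 5, not a = -5.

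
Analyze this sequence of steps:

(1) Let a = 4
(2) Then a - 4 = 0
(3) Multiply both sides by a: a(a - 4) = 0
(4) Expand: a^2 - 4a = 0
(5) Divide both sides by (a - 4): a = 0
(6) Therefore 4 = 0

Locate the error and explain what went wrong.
Step 5: Divide both sides by (a - 4): a = 0

Step 5 divides both sides by (a - 4). However, since a = 4, we have (a - 4) = 0. Division by zero is undefined, making this step invalid.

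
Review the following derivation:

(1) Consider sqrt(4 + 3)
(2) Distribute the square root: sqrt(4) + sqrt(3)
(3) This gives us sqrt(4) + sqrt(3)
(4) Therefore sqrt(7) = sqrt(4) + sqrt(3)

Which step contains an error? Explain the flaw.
Step 2: Distribute the square root: sqrt(4) + sqrt(3)

Step 2 incorrectly 'distributes' the square root over addition. The square root function does not distribute: sqrt(a + b) ≠ sqrt(a) + sqrt(b). In fact, sqrt(4 + 3) = sqrt(7) ≈ 2.6458, while sqrt(4) + sqrt(3) ≈ 3.7321.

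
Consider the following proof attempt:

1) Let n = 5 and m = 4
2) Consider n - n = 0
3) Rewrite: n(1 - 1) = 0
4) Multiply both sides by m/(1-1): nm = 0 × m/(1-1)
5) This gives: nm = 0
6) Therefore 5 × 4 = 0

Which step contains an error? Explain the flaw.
Step 4: Multiply both sides by m/(1-1): nm = 0 × m/(1-1)

Step 4 multiplies both sides by m/(1-1). However, 1-1 = 0, so this is multiplication by m/0, which is undefined. We cannot multiply by an undefined expression.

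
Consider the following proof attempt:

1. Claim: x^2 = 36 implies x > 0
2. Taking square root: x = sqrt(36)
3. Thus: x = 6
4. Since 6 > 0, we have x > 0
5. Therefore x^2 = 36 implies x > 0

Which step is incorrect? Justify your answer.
Step 2: Taking square root: x = sqrt(36)

Step 2 takes the square root and assumes the positive root only. The equation x^2 = 36 actually has two solutions: x = 6 and x = -6. The proof silently assumes x > 0 without justification, then uses this assumption to conclude x > 0, which is circular. The counterexample x = -6 shows the claim is false.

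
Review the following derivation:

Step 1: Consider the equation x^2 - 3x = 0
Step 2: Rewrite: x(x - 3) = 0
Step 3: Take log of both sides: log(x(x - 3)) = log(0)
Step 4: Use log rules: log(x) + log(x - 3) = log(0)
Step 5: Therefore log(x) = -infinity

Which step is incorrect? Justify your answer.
Step 3: Take log of both sides: log(x(x - 3)) = log(0)

Step 3 takes the logarithm of both sides, resulting in log(0) on the right side. The logarithm is only defined for positive numbers; log(0) is undefined (approaches negative infinity). This operation is invalid.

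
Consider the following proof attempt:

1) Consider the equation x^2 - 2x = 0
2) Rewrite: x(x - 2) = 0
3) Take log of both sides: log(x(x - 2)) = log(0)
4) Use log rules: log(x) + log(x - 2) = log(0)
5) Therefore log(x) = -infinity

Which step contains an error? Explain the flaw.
Step 3: Take log of both sides: log(x(x - 2)) = log(0)

Step 3 takes the logarithm of both sides, resulting in log(0) on the right side. The logarithm is only defined for positive numbers; log(0) is undefined (approaches negative infinity). This operation is invalid.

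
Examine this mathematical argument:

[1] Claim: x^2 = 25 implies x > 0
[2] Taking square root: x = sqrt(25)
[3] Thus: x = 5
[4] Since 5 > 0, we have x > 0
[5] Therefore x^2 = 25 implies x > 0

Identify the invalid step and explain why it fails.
Step 2: Taking square root: x = sqrt(25)

Step 2 takes the square root and assumes the positive root only. The equation x^2 = 25 actually has two solutions: x = 5 and x = -5. The proof silently assumes x > 0 without justification, then uses this assumption to conclude x > 0, which is circular. The counterexample x = -5 shows the claim is false.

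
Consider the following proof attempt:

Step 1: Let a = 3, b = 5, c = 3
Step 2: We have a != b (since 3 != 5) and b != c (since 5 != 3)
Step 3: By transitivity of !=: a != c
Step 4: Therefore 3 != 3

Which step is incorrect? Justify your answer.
Step 3: By transitivity of !=: a != c

Step 3 incorrectly applies transitivity to the '!=' relation. Transitivity states: if a R b and b R c, then a R c. However, '!=' is not transitive. Counterexample: 3 != 5 and 5 != 3, but 3 = 3 (both equal 3). Transitivity holds for relations like <, <=, =, but not for !=.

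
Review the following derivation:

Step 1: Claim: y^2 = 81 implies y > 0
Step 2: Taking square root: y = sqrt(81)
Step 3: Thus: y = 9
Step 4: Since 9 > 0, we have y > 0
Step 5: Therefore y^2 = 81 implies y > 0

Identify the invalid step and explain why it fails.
Step 2: Taking square root: y = sqrt(81)

Step 2 takes the square root and assumes the positive root only. The equation y^2 = 81 actually has two solutions: y = 9 and y = -9. The proof silently assumes y > 0 without justification, then uses this assumption to conclude y > 0, which is circular. The counterexample y = -9 shows the claim is false.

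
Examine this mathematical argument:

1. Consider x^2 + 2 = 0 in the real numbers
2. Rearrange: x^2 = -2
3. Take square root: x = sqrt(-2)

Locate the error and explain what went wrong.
Step 3: Take square root: x = sqrt(-2)

Step 3 takes the square root of -2, which is negative. In the real number system, the square root of a negative number is undefined. The equation x^2 + 2 = 0 has no real solutions. Square roots of negative numbers only exist in the complex numbers.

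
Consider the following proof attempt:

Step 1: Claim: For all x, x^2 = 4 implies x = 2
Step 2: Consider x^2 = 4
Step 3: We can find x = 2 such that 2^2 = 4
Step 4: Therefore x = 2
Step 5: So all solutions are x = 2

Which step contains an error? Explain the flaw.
Step 4: Therefore x = 2

Step 4 incorrectly concludes that x = 2 is the only solution. The proof shows that x = 2 is A solution (existence), but does not show it is the ONLY solution (uniqueness). In fact, x = -2 is also a solution since (-2)^2 = 4. Finding one solution doesn't prove there are no others.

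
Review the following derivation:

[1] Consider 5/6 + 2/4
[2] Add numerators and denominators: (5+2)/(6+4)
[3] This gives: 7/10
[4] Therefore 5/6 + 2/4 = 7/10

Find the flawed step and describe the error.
Step 2: Add numerators and denominators: (5+2)/(6+4)

Step 2 incorrectly adds fractions by separately adding numerators and denominators. This is wrong. The correct method requires a common denominator: 5/6 + 2/4 = (5×4 + 2×6)/(6×4) = 32/24 = 4/3. The method used gives 7/10, which is different.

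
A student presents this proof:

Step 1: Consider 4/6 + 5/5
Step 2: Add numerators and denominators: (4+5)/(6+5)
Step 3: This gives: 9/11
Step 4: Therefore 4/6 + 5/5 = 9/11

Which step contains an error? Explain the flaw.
Step 2: Add numerators and denominators: (4+5)/(6+5)

Step 2 incorrectly adds fractions by separately adding numerators and denominators. This is wrong. The correct method requires a common denominator: 4/6 + 5/5 = (4×5 + 5×6)/(6×5) = 50/30 = 5/3. The method used gives 9/11, which is different.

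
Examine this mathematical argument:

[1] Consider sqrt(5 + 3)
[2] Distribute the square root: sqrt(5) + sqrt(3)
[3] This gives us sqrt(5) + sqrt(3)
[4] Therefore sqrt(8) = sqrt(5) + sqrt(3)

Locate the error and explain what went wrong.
Step 2: Distribute the square root: sqrt(5) + sqrt(3)

Step 2 incorrectly 'distributes' the square root over addition. The square root function does not distribute: sqrt(a + b) ≠ sqrt(a) + sqrt(b). In fact, sqrt(5 + 3) = sqrt(8) ≈ 2.8284, while sqrt(5) + sqrt(3) ≈ 3.9681.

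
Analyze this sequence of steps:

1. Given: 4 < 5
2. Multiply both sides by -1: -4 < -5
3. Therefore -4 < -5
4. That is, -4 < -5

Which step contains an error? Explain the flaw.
Step 2: Multiply both sides by -1: -4 < -5

Step 2 multiplies both sides by -1 but fails to reverse the inequality sign. When multiplying (or dividing) an inequality by a negative number, the direction must be reversed. Since 4 < 5, we should get -4 > -5, i.e., -4 > -5.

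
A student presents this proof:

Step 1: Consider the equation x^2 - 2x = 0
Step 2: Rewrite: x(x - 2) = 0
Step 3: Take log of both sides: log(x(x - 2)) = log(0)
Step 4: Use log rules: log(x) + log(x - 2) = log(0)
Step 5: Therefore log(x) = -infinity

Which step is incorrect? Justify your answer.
Step 3: Take log of both sides: log(x(x - 2)) = log(0)

Step 3 takes the logarithm of both sides, resulting in log(0) on the right side. The logarithm is only defined for positive numbers; log(0) is undefined (approaches negative infinity). This operation is invalid.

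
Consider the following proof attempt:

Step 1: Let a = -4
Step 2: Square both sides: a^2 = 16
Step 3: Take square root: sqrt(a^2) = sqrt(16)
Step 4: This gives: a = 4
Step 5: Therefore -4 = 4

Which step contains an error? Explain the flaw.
Step 4: This gives: a = 4

Step 4 incorrectly states that sqrt(a^2) = a. The correct identity is sqrt(a^2) = |a|. Since a = -4 < 0, we have sqrt(a^2) = |-4| = 4, not a = -4.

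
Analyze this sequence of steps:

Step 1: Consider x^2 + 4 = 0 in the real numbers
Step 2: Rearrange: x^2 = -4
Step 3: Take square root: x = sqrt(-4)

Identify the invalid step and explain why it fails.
Step 3: Take square root: x = sqrt(-4)

Step 3 takes the square root of -4, which is negative. In the real number system, the square root of a negative number is undefined. The equation x^2 + 4 = 0 has no real solutions. Square roots of negative numbers only exist in the complex numbers.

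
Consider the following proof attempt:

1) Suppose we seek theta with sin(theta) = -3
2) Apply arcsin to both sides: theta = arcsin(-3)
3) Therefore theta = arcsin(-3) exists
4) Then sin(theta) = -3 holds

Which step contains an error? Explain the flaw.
Step 2: Apply arcsin to both sides: theta = arcsin(-3)

Step 2 applies arcsin to -3. However, arcsin(x) is only defined for x in [-1, 1] because sin(theta) can only produce values in that range. Since |-3| > 1, arcsin(-3) is undefined. There is no angle whose sine equals -3.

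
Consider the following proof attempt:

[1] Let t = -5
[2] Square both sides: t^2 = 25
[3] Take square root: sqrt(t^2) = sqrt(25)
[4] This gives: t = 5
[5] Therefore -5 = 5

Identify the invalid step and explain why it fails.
Step 4: This gives: t = 5

Step 4 incorrectly states that sqrt(t^2) = t. The correct identity is sqrt(t^2) = |t|. Since t = -5 < 0, we have sqrt(t^2) = |-5| = 5, not t = -5.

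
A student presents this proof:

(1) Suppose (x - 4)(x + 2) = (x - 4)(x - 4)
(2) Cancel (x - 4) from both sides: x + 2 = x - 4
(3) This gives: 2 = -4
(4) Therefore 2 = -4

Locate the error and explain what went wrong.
Step 2: Cancel (x - 4) from both sides: x + 2 = x - 4

Step 2 cancels (x - 4) from both sides. This is only valid if (x - 4) ≠ 0, i.e., x ≠ 4. When x = 4, both sides equal zero regardless of the other factors. The correct approach requires considering x = 4 as a separate case.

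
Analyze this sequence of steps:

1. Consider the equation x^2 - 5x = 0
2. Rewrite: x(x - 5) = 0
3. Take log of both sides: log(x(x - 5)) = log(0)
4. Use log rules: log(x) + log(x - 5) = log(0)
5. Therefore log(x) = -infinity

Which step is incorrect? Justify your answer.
Step 3: Take log of both sides: log(x(x - 5)) = log(0)

Step 3 takes the logarithm of both sides, resulting in log(0) on the right side. The logarithm is only defined for positive numbers; log(0) is undefined (approaches negative infinity). This operation is invalid.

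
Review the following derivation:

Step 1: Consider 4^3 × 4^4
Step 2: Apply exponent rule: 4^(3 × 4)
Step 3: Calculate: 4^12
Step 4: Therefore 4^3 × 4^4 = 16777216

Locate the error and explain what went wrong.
Step 2: Apply exponent rule: 4^(3 × 4)

Step 2 incorrectly states that a^b × a^c = a^(b×c). The correct rule is a^b × a^c = a^(b+c). The actual value is 4^3 × 4^4 = 4^7 = 16384, not 4^12 = 16777216.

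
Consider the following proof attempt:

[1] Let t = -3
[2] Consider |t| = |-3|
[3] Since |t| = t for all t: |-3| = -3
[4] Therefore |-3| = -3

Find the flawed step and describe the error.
Step 3: Since |t| = t for all t: |-3| = -3

Step 3 incorrectly states that |t| = t for all t. The correct definition is |t| = t when t >= 0, and |t| = -t when t < 0. Since -3 < 0, we have |-3| = -(-3) = 3, not -3.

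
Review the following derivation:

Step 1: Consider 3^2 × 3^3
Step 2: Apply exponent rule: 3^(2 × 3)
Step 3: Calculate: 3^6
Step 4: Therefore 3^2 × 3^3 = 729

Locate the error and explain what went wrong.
Step 2: Apply exponent rule: 3^(2 × 3)

Step 2 incorrectly states that a^b × a^c = a^(b×c). The correct rule is a^b × a^c = a^(b+c). The actual value is 3^2 × 3^3 = 3^5 = 243, not 3^6 = 729.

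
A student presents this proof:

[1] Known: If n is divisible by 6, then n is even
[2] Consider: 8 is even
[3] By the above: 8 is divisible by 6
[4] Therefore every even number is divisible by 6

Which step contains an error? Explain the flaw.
Step 3: By the above: 8 is divisible by 6

Step 3 commits the fallacy of affirming the consequent. The known fact 'divisible by 6 → even' does NOT imply 'even → divisible by 6'. That would be the converse, which is false. For example, 8 is even but 8 ÷ 6 = 1.33, which is not an integer.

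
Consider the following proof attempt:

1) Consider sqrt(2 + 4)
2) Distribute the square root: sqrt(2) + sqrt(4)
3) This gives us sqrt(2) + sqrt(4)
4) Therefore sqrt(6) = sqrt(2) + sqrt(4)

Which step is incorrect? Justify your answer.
Step 2: Distribute the square root: sqrt(2) + sqrt(4)

Step 2 incorrectly 'distributes' the square root over addition. The square root function does not distribute: sqrt(a + b) ≠ sqrt(a) + sqrt(b). In fact, sqrt(2 + 4) = sqrt(6) ≈ 2.4495, while sqrt(2) + sqrt(4) ≈ 3.4142.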